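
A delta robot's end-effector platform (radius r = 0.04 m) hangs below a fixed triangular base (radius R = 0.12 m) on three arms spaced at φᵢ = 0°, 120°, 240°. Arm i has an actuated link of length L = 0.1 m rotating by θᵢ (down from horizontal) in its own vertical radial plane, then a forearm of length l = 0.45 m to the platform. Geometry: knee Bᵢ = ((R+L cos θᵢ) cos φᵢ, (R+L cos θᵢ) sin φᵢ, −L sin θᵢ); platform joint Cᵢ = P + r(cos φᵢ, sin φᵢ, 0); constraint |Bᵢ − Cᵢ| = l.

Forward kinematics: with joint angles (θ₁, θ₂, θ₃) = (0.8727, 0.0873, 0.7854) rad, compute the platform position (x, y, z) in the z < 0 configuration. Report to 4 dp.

φ1=0.0°: virtual centre (0.1443, 0.0000, -0.0766), radius l
O2 = (0.1796·cos120.0°, 0.1796·sin120.0°, -0.0087) = (-0.0898, 0.1556, -0.0087)
O3 = (0.1507·cos240.0°, 0.1507·sin240.0°, -0.0707) = (-0.0754, -0.1305, -0.0707)
eliminate P² terms by subtracting sphere 1 from 2 and 3
[-0.4682 0.3111 0.1358]·P = 0.0057;  [-0.4393 -0.2610 0.0118]·P = 0.0010
Cramer: x(z) = -0.0069+0.1511z;  y(z) = 0.0077-0.2091z
sphere 1 gives Az²+Bz+C=0 with A=1.0665, B=0.1043, C=-0.1737;  B²−4AC=0.7519;  roots -0.4554, 0.3576;  negative root z = -0.4554
x = -0.0757, y = 0.1029

(-0.0757, 0.1029, -0.4554)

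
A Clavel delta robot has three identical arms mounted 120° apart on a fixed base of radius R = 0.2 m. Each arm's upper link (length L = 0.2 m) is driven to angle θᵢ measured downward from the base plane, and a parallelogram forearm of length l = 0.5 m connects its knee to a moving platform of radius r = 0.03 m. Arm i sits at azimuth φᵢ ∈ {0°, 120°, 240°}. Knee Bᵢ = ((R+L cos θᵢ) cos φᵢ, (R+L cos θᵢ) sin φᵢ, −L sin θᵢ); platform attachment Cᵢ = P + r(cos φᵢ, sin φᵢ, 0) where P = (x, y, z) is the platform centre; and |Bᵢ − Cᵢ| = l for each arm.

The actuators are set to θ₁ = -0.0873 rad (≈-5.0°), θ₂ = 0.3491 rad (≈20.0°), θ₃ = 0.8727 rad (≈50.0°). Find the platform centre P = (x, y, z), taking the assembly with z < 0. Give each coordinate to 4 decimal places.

arm 1 at φ=0.0°: ρ1 = 0.3692;  centre 1 = (0.3692, 0.0000, 0.0174)
φ2=120.0°: virtual centre (-0.1790, 0.3100, -0.0684), radius l
arm 3 at φ=240.0°: ρ3 = 0.2986;  centre 3 = (-0.1493, -0.2586, -0.1532)
|centre ₂|²−|centre ₁|² = -0.0038;  |centre ₃|²−|centre ₁|² = -0.0240
linear system: -1.0964x+0.6200y = -0.0038−-0.1717z; -1.0370x+-0.5171y = -0.0240−-0.3413z
det = 1.2099;  x = 0.0140+-0.2483z,  y = 0.0185+-0.1621z
quadratic in z: (1.0879)z²+(0.1355)z+(-0.1231)=0, √Δ=0.7444 → z ∈ {-0.4044, 0.2798}; z = -0.4044 (taking z<0)
x = 0.1144, y = 0.0841

(0.1144, 0.0841, -0.4044)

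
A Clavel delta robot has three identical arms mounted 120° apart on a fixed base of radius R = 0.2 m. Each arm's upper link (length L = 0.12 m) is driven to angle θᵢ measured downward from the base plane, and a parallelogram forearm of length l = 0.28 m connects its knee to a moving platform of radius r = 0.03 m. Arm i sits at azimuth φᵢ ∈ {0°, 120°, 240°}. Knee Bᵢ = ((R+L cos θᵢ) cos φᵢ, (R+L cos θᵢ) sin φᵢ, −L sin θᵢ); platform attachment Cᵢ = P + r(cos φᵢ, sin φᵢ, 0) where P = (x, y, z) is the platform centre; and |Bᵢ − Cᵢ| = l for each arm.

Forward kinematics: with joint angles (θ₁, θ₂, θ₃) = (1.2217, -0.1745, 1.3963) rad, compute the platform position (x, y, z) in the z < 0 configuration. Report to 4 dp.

(-0.0389, 0.0992, -0.1907)

centre 1 = (0.2110·cos0.0°, 0.2110·sin0.0°, -0.1128) = (0.2110, 0.0000, -0.1128)
φ2=120.0°: virtual centre (-0.1441, 0.2496, 0.0208), radius l
centre 3 = (0.1908·cos240.0°, 0.1908·sin240.0°, -0.1182) = (-0.0954, -0.1653, -0.1182)
|centre ₂|²−|centre ₁|² = 0.0262;  |centre ₃|²−|centre ₁|² = -0.0069
linear system: -0.7103x+0.4991y = 0.0262−0.2672z; -0.6129x+-0.3305y = -0.0069−-0.0108z
Cramer: x(z) = -0.0097+0.1533z;  y(z) = 0.0388-0.3171z
into |P−centre ₁|² = l²: 1.1241z² + 0.1333z + -0.0155 = 0;  Δ = 0.0873;  z = -0.1907 or 0.0721 → z<0 root = -0.1907
x = -0.0389, y = 0.0992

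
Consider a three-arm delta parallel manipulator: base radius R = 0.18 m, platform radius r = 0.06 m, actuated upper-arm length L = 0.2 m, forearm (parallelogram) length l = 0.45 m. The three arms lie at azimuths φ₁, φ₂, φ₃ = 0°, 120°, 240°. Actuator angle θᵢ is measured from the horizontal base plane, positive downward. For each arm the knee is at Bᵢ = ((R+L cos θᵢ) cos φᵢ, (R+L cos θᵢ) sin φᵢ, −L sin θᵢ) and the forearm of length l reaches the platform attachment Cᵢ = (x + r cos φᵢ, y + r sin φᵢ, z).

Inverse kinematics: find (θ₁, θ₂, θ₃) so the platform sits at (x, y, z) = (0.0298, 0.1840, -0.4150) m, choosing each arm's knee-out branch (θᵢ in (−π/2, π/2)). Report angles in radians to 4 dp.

θ₁ = 0.5234, θ₂ = 0.0872, θ₃ = 1.1344

arm 1 (φ=0.0°): x'=0.0298, y'=0.1840
  A cos θ + B sin θ = C:  0.0902·cos θ + -0.4150·sin θ = -0.1293
  √(A²+B²)=0.4247;  θ1 = -1.3568+1.8801 ≈ 0.5234
arm 2 (φ=120.0°): x'=0.1444, y'=-0.1178
  A cos θ + B sin θ = C:  -0.0244·cos θ + -0.4150·sin θ = -0.0605
  θ2 = atan2(B,A) + arccos(C/0.4157) = 0.0872
rotate P by −φ3: (-0.1742, -0.0662, -0.4150)
  A=0.2942, B=-0.4150, C=(l²−L²−A²−y'²−z²)/(2L)=-0.2517
  θ3 = atan2(B,A) + arccos(C/0.5087) = 1.1344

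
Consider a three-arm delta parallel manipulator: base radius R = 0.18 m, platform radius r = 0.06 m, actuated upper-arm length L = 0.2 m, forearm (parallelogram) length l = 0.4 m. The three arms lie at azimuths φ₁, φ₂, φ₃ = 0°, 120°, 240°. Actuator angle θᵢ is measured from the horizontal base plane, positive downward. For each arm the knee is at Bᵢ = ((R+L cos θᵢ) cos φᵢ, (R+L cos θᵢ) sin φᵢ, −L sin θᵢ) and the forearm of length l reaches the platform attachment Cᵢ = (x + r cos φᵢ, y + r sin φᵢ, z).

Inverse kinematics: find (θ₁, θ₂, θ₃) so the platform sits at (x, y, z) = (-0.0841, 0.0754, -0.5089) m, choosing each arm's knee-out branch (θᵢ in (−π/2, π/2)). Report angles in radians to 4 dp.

θ₁ = 1.3965, θ₂ = 0.7855, θ₃ = 1.2220

φ1=0.0° → target in arm frame (-0.0841, 0.0754)
  A cos θ + B sin θ = C:  0.2041·cos θ + -0.5089·sin θ = -0.4658
  θ1 = atan2(B,A) + arccos(C/0.5483) = 1.3965
arm 2 (φ=120.0°): x'=0.1073, y'=0.0351
  A=0.0127, B=-0.5089, C=(l²−L²−A²−y'²−z²)/(2L)=-0.3509
  √(A²+B²)=0.5091;  θ2 = -1.5459+2.3314 ≈ 0.7855
φ3=240.0° → target in arm frame (-0.0232, -0.1105)
  A cos θ + B sin θ = C:  0.1432·cos θ + -0.5089·sin θ = -0.4293
  √(A²+B²)=0.5287;  θ3 = -1.2964+2.5184 ≈ 1.2220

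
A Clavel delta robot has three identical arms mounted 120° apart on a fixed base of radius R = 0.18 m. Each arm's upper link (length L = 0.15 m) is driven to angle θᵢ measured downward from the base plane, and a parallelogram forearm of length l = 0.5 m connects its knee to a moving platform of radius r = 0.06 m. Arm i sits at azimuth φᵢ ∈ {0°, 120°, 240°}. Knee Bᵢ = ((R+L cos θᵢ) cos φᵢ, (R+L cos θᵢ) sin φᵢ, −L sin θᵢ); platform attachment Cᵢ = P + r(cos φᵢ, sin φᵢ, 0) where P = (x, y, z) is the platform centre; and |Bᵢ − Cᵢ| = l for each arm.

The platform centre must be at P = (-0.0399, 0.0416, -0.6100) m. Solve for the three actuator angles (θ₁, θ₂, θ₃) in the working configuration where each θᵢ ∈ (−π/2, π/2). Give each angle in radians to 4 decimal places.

θ₁ = 1.3964, θ₂ = 1.0473, θ₃ = 1.3088

rotate P by −φ1: (-0.0399, 0.0416, -0.6100)
  e−x'=0.1599;  (l²−L²−(e−x')²−y'²−z²)/2L = -0.5730
  γ=atan2(-0.6100,0.1599)=-1.3144;  ψ=arccos(-0.9086)=2.7108;  θ1=γ+ψ≈1.3964
rotate P by −φ2: (0.0560, 0.0138, -0.6100)
  A=0.0640, B=-0.6100, C=(l²−L²−A²−y'²−z²)/(2L)=-0.4963
  γ=atan2(-0.6100,0.0640)=-1.4662;  ψ=arccos(-0.8092)=2.5135;  θ2=γ+ψ≈1.0473
φ3=240.0° → target in arm frame (-0.0161, -0.0554)
  e−x'=0.1361;  (l²−L²−(e−x')²−y'²−z²)/2L = -0.5539
  θ3 = atan2(B,A) + arccos(C/0.6250) = 1.3088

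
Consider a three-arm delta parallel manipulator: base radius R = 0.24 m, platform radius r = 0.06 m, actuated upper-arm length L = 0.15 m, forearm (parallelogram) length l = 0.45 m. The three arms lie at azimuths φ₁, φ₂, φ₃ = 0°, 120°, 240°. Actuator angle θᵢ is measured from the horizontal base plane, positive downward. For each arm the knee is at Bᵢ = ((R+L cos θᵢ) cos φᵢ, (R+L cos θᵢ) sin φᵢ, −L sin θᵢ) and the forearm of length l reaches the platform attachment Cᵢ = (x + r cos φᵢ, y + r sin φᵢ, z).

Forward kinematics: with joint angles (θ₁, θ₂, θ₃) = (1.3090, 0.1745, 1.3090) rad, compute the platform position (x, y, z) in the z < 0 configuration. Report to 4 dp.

centre 1 = (0.2188·cos0.0°, 0.2188·sin0.0°, -0.1449) = (0.2188, 0.0000, -0.1449)
centre 2 = (0.3277·cos120.0°, 0.3277·sin120.0°, -0.0260) = (-0.1639, 0.2838, -0.0260)
centre 3 = (0.2188·cos240.0°, 0.2188·sin240.0°, -0.1449) = (-0.1094, -0.1895, -0.1449)
eliminate P² terms by subtracting sphere 1 from 2 and 3
plane₁₂: -0.7654x+0.5676y+0.2377z = 0.0392
Cramer: x(z) = -0.0224+0.1359z;  y(z) = 0.0388-0.2355z
quadratic in z: (1.0739)z²+(0.2059)z+(-0.1218)=0, √Δ=0.7521 → z ∈ {-0.4460, 0.2543}; z = -0.4460 (taking z<0)
x = -0.0831, y = 0.1439

(-0.0831, 0.1439, -0.4460)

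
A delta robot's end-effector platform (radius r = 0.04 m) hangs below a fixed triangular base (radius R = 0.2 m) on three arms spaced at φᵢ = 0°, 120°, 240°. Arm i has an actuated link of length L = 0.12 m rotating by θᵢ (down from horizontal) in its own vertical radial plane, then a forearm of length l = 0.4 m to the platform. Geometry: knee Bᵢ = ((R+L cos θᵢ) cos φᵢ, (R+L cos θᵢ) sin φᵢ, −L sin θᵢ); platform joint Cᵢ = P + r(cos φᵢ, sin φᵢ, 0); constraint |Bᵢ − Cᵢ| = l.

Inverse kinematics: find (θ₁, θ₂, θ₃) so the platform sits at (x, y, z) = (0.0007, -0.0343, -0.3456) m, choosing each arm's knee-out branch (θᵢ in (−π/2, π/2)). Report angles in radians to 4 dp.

θ₁ = 0.4362, θ₂ = 0.6111, θ₃ = 0.2623

rotate P by −φ1: (0.0007, -0.0343, -0.3456)
  A cos θ + B sin θ = C:  0.1593·cos θ + -0.3456·sin θ = -0.0016
  √(A²+B²)=0.3805;  θ1 = -1.1389+1.5751 ≈ 0.4362
arm 2 (φ=120.0°): x'=-0.0301, y'=0.0165
  A=0.1901, B=-0.3456, C=(l²−L²−A²−y'²−z²)/(2L)=-0.0426
  √(A²+B²)=0.3944;  θ2 = -1.0680+1.6791 ≈ 0.6111
arm 3 (φ=240.0°): x'=0.0294, y'=0.0178
  A=0.1306, B=-0.3456, C=(l²−L²−A²−y'²−z²)/(2L)=0.0366
  γ=atan2(-0.3456,0.1306)=-1.2094;  ψ=arccos(0.0990)=1.4717;  θ3=γ+ψ≈0.2623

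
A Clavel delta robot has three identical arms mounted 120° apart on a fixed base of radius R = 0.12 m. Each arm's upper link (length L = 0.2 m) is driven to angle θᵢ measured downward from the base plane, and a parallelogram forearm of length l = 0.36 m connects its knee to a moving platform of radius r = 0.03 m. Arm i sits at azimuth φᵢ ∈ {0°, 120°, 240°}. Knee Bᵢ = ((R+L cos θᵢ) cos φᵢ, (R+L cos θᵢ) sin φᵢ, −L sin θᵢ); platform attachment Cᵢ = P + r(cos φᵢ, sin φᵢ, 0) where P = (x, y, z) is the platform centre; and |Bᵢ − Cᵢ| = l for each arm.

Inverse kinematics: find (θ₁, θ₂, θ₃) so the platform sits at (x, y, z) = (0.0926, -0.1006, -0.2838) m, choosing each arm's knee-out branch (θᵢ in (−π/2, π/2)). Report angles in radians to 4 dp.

rotate P by −φ1: (0.0926, -0.1006, -0.2838)
  A cos θ + B sin θ = C:  -0.0026·cos θ + -0.2838·sin θ = -0.0027
  θ1 = atan2(B,A) + arccos(C/0.2838) = 0.0003
arm 2 (φ=120.0°): x'=-0.1334, y'=-0.0299
  A cos θ + B sin θ = C:  0.2234·cos θ + -0.2838·sin θ = -0.1044
  θ2 = atan2(B,A) + arccos(C/0.3612) = 0.9601
arm 3 (φ=240.0°): x'=0.0408, y'=0.1305
  e−x'=0.0492;  (l²−L²−(e−x')²−y'²−z²)/2L = -0.0260
  γ=atan2(-0.2838,0.0492)=-1.3992;  ψ=arccos(-0.0902)=1.6611;  θ3=γ+ψ≈0.2619

θ₁ = 0.0003, θ₂ = 0.9601, θ₃ = 0.2619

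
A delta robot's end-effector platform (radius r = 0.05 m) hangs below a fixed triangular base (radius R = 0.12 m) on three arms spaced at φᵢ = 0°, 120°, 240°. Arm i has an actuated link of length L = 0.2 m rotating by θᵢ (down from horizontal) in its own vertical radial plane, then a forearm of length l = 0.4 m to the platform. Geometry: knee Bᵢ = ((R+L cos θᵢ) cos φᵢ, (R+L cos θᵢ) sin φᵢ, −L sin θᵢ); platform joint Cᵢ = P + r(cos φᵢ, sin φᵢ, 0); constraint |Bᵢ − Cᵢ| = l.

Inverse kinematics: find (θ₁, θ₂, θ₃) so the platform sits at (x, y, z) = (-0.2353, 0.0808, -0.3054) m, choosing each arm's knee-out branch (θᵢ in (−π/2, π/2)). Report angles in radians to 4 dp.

θ₁ = 1.2216, θ₂ = -0.2621, θ₃ = 0.3491

arm 1 (φ=0.0°): x'=-0.2353, y'=0.0808
  A cos θ + B sin θ = C:  0.3053·cos θ + -0.3054·sin θ = -0.1825
  θ1 = atan2(B,A) + arccos(C/0.4318) = 1.2216
arm 2 (φ=120.0°): x'=0.1876, y'=0.1634
  A cos θ + B sin θ = C:  -0.1176·cos θ + -0.3054·sin θ = -0.0345
  γ=atan2(-0.3054,-0.1176)=-1.9384;  ψ=arccos(-0.1054)=1.6764;  θ2=γ+ψ≈-0.2621
rotate P by −φ3: (0.0477, -0.2442, -0.3054)
  e−x'=0.0223;  (l²−L²−(e−x')²−y'²−z²)/2L = -0.0835
  θ3 = atan2(B,A) + arccos(C/0.3062) = 0.3491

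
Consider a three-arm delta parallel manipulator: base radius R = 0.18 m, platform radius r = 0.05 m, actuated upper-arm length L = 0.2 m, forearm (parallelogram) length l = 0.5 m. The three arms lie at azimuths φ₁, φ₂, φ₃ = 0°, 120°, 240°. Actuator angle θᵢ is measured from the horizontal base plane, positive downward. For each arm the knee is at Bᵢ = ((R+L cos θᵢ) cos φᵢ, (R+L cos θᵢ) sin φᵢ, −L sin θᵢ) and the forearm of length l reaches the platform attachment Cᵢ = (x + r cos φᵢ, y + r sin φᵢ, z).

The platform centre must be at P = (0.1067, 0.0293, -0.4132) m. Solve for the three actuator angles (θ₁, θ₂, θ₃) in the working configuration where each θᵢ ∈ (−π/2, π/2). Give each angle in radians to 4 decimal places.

rotate P by −φ1: (0.1067, 0.0293, -0.4132)
  e−x'=0.0233;  (l²−L²−(e−x')²−y'²−z²)/2L = 0.0947
  γ=atan2(-0.4132,0.0233)=-1.5145;  ψ=arccos(0.2287)=1.3400;  θ1=γ+ψ≈-0.1744
φ2=120.0° → target in arm frame (-0.0280, -0.1071)
  e−x'=0.1580;  (l²−L²−(e−x')²−y'²−z²)/2L = 0.0071
  γ=atan2(-0.4132,0.1580)=-1.2056;  ψ=arccos(0.0161)=1.5547;  θ2=γ+ψ≈0.3491
arm 3 (φ=240.0°): x'=-0.0787, y'=0.0778
  A=0.2087, B=-0.4132, C=(l²−L²−A²−y'²−z²)/(2L)=-0.0259
  θ3 = atan2(B,A) + arccos(C/0.4629) = 0.5237

θ₁ = -0.1744, θ₂ = 0.3491, θ₃ = 0.5237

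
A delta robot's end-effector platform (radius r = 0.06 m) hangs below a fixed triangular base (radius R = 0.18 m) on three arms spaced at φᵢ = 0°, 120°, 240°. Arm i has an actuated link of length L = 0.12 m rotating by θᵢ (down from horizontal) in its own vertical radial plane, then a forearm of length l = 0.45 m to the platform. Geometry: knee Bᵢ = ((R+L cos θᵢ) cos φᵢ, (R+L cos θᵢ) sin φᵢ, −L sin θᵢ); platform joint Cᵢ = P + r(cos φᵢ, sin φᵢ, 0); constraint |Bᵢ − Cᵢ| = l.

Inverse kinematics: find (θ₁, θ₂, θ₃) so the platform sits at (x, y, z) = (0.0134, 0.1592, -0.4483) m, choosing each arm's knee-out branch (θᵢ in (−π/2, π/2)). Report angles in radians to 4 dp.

φ1=0.0° → target in arm frame (0.0134, 0.1592)
  A=0.1066, B=-0.4483, C=(l²−L²−A²−y'²−z²)/(2L)=-0.2066
  √(A²+B²)=0.4608;  θ1 = -1.3373+2.0357 ≈ 0.6983
rotate P by −φ2: (0.1312, -0.0912, -0.4483)
  e−x'=-0.0112;  (l²−L²−(e−x')²−y'²−z²)/2L = -0.0888
  θ2 = atan2(B,A) + arccos(C/0.4484) = 0.1745
arm 3 (φ=240.0°): x'=-0.1446, y'=-0.0680
  A cos θ + B sin θ = C:  0.2646·cos θ + -0.4483·sin θ = -0.3646
  θ3 = atan2(B,A) + arccos(C/0.5205) = 1.3090

θ₁ = 0.6983, θ₂ = 0.1745, θ₃ = 1.3090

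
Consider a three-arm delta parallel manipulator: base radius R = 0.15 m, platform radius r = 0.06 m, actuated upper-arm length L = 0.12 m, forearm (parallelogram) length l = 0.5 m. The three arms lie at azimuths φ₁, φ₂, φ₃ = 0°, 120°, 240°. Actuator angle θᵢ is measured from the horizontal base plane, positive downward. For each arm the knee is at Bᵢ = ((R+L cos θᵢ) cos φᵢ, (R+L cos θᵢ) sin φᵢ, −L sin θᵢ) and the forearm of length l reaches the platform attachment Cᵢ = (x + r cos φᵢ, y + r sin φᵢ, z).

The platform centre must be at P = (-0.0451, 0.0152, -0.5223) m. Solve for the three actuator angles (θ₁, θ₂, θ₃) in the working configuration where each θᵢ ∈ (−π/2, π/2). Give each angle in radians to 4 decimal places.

θ₁ = 0.6977, θ₂ = 0.4360, θ₃ = 0.5232

φ1=0.0° → target in arm frame (-0.0451, 0.0152)
  A=0.1351, B=-0.5223, C=(l²−L²−A²−y'²−z²)/(2L)=-0.2320
  √(A²+B²)=0.5395;  θ1 = -1.3177+2.0153 ≈ 0.6977
φ2=120.0° → target in arm frame (0.0357, 0.0315)
  A=0.0543, B=-0.5223, C=(l²−L²−A²−y'²−z²)/(2L)=-0.1714
  √(A²+B²)=0.5251;  θ2 = -1.4672+1.9033 ≈ 0.4360
arm 3 (φ=240.0°): x'=0.0094, y'=-0.0467
  e−x'=0.0806;  (l²−L²−(e−x')²−y'²−z²)/2L = -0.1911
  θ3 = atan2(B,A) + arccos(C/0.5285) = 0.5232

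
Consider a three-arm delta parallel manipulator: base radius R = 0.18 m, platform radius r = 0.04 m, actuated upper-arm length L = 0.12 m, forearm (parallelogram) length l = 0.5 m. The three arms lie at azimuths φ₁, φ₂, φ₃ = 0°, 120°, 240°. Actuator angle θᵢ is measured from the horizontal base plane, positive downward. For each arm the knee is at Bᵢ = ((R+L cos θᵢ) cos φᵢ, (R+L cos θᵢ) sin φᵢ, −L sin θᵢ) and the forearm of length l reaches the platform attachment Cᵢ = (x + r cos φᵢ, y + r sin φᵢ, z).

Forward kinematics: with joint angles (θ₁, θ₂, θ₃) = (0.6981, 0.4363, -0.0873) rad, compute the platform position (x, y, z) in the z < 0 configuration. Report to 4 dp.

(-0.0811, -0.0665, -0.4613)

S1 = (0.2319·cos0.0°, 0.2319·sin0.0°, -0.0771) = (0.2319, 0.0000, -0.0771)
arm 2 at φ=120.0°: ρ2 = 0.2488;  S2 = (-0.1244, 0.2154, -0.0507)
φ3=240.0°: virtual centre (-0.1298, -0.2248, 0.0105), radius l
eliminate P² terms by subtracting sphere 1 from 2 and 3
[-0.7126 0.4309 0.0528]·P = 0.0047;  [-0.7234 -0.4495 0.1752]·P = 0.0077
Cramer: x(z) = -0.0086+0.1570z;  y(z) = -0.0033+0.1370z
sphere 1 gives Az²+Bz+C=0 with A=1.0434, B=0.0778, C=-0.1862;  B²−4AC=0.7831;  roots -0.4613, 0.3868;  negative root z = -0.4613
x = -0.0811, y = -0.0665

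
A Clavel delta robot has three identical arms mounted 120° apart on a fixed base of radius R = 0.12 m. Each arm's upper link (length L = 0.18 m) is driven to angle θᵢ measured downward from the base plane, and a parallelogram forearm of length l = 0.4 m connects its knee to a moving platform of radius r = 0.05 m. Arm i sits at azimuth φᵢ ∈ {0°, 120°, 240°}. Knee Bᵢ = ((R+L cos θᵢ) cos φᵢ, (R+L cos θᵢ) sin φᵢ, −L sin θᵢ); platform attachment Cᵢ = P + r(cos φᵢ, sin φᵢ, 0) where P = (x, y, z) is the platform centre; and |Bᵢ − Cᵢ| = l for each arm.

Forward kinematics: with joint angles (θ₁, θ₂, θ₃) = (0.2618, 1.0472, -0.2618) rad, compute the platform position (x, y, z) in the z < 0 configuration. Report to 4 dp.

(0.0378, -0.2066, -0.3201)

centre 1 = (0.2439·cos0.0°, 0.2439·sin0.0°, -0.0466) = (0.2439, 0.0000, -0.0466)
φ2=120.0°: virtual centre (-0.0800, 0.1386, -0.1559), radius l
φ3=240.0°: virtual centre (-0.1219, -0.2112, 0.0466), radius l
|centre ₂|²−|centre ₁|² = -0.0117;  |centre ₃|²−|centre ₁|² = 0.0000
[-0.6477 0.2771 -0.2186]·P = -0.0117;  [-0.7316 -0.4224 0.1864]·P = 0.0000
det = 0.4763;  x = 0.0104+-0.0854z,  y = -0.0180+0.5891z
quadratic in z: (1.3544)z²+(0.1118)z+(-0.1030)=0, √Δ=0.7553 → z ∈ {-0.3201, 0.2376}; z = -0.3201 (taking z<0)
x = 0.0378, y = -0.2066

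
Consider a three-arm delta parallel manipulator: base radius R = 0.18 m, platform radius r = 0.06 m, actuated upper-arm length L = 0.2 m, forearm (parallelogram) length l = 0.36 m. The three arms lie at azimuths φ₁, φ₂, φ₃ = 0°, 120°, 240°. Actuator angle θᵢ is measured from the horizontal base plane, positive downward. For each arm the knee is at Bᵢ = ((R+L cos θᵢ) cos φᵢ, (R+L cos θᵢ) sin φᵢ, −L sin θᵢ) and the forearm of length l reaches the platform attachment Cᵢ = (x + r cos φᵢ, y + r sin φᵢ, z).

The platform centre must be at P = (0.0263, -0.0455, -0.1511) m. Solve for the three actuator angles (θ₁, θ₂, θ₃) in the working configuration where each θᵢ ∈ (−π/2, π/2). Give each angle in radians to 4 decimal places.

θ₁ = -0.3497, θ₂ = 0.4365, θ₃ = -0.3490

rotate P by −φ1: (0.0263, -0.0455, -0.1511)
  A=0.0937, B=-0.1511, C=(l²−L²−A²−y'²−z²)/(2L)=0.1398
  θ1 = atan2(B,A) + arccos(C/0.1778) = -0.3497
φ2=120.0° → target in arm frame (-0.0526, 0.0000)
  A=0.1726, B=-0.1511, C=(l²−L²−A²−y'²−z²)/(2L)=0.0925
  γ=atan2(-0.1511,0.1726)=-0.7192;  ψ=arccos(0.4032)=1.1558;  θ2=γ+ψ≈0.4365
φ3=240.0° → target in arm frame (0.0263, 0.0455)
  e−x'=0.0937;  (l²−L²−(e−x')²−y'²−z²)/2L = 0.1398
  √(A²+B²)=0.1778;  θ3 = -1.0155+0.6664 ≈ -0.3490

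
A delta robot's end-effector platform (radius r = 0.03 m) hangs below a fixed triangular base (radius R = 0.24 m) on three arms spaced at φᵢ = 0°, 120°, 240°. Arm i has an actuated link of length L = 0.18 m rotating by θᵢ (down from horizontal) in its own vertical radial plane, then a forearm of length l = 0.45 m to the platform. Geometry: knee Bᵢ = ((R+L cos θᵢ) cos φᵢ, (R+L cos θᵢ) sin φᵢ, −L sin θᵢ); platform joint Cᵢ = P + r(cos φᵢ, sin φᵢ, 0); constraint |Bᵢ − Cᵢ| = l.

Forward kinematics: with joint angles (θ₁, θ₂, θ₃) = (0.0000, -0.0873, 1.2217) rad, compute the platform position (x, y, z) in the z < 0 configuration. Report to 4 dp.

φ1=0.0°: virtual centre (0.3900, 0.0000, 0.0000), radius l
φ2=120.0°: virtual centre (-0.1947, 0.3372, 0.0157), radius l
arm 3 at φ=240.0°: (R−r)+L cos θ3 = 0.2716;  S3 = (-0.1358, -0.2352, -0.1691)
|S₂|²−|S₁|² = -0.0003;  |S₃|²−|S₁|² = -0.0497
[-1.1693 0.6743 0.0314]·P = -0.0003;  [-1.0516 -0.4704 -0.3383]·P = -0.0497
det = 1.2591;  x = 0.0267+-0.1694z,  y = 0.0460+-0.3404z
into |P−S₁|² = l²: 1.1446z² + 0.0918z + -0.0684 = 0;  Δ = 0.3217;  z = -0.2879 or 0.2077 → z<0 root = -0.2879
x = 0.0755, y = 0.1439

(0.0755, 0.1439, -0.2879)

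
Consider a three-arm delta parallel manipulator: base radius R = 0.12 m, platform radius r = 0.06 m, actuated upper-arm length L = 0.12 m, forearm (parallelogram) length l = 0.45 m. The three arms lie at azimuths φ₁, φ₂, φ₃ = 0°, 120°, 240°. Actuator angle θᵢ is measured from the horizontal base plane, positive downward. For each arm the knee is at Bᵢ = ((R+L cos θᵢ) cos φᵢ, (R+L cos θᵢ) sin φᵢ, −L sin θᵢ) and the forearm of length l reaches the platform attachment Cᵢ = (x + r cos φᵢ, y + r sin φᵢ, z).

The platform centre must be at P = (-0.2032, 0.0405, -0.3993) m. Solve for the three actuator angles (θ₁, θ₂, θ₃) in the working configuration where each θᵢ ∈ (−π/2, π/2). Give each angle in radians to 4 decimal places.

arm 1 (φ=0.0°): x'=-0.2032, y'=0.0405
  A cos θ + B sin θ = C:  0.2632·cos θ + -0.3993·sin θ = -0.1761
  θ1 = atan2(B,A) + arccos(C/0.4782) = 0.9598
rotate P by −φ2: (0.1367, 0.1557, -0.3993)
  A cos θ + B sin θ = C:  -0.0767·cos θ + -0.3993·sin θ = -0.0061
  γ=atan2(-0.3993,-0.0767)=-1.7605;  ψ=arccos(-0.0151)=1.5859;  θ2=γ+ψ≈-0.1746
rotate P by −φ3: (0.0665, -0.1962, -0.3993)
  A=-0.0065, B=-0.3993, C=(l²−L²−A²−y'²−z²)/(2L)=-0.0412
  θ3 = atan2(B,A) + arccos(C/0.3994) = 0.0870

θ₁ = 0.9598, θ₂ = -0.1746, θ₃ = 0.0870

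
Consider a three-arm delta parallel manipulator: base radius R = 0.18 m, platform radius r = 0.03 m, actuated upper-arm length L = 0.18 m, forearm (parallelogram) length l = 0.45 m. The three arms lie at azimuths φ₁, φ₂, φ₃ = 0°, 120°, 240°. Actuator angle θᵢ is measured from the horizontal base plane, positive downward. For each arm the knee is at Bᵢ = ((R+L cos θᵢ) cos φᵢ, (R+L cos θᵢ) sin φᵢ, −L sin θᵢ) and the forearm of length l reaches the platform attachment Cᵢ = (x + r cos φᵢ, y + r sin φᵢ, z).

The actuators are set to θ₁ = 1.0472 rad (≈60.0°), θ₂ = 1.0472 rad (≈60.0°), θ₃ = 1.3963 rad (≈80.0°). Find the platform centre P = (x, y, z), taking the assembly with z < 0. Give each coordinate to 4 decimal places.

(0.0342, 0.0592, -0.5517)

φ1=0.0°: virtual centre (0.2400, 0.0000, -0.1559), radius l
φ2=120.0°: virtual centre (-0.1200, 0.2078, -0.1559), radius l
arm 3 at φ=240.0°: e+L cos θ3 = 0.1813;  S3 = (-0.0906, -0.1570, -0.1773)
subtract pairs → two planes through P
[-0.7200 0.4157 0.0000]·P = 0.0000;  [-0.6612 -0.3139 -0.0428]·P = -0.0176
Cramer: x(z) = 0.0146-0.0355z;  y(z) = 0.0253-0.0615z
into |P−S₁|² = l²: 1.0050z² + 0.3247z + -0.1268 = 0;  Δ = 0.6150;  z = -0.5517 or 0.2286 → z<0 root = -0.5517
x = 0.0342, y = 0.0592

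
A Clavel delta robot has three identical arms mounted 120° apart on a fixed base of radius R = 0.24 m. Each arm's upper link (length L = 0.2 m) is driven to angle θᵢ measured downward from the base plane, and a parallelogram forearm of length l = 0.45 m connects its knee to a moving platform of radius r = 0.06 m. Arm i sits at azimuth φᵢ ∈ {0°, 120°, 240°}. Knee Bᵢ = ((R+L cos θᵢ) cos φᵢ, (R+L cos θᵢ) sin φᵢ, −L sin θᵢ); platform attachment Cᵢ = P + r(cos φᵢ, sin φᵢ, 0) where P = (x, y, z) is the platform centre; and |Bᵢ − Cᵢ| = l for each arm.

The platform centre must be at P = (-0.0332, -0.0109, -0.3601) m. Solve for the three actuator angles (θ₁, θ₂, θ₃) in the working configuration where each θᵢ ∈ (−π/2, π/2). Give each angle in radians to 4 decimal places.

φ1=0.0° → target in arm frame (-0.0332, -0.0109)
  A cos θ + B sin θ = C:  0.2132·cos θ + -0.3601·sin θ = -0.0319
  γ=atan2(-0.3601,0.2132)=-1.0362;  ψ=arccos(-0.0761)=1.6470;  θ1=γ+ψ≈0.6108
φ2=120.0° → target in arm frame (0.0072, 0.0342)
  A=0.1728, B=-0.3601, C=(l²−L²−A²−y'²−z²)/(2L)=0.0045
  θ2 = atan2(B,A) + arccos(C/0.3994) = 0.4363
φ3=240.0° → target in arm frame (0.0260, -0.0233)
  A cos θ + B sin θ = C:  0.1540·cos θ + -0.3601·sin θ = 0.0215
  √(A²+B²)=0.3916;  θ3 = -1.1668+1.5160 ≈ 0.3492

θ₁ = 0.6108, θ₂ = 0.4363, θ₃ = 0.3492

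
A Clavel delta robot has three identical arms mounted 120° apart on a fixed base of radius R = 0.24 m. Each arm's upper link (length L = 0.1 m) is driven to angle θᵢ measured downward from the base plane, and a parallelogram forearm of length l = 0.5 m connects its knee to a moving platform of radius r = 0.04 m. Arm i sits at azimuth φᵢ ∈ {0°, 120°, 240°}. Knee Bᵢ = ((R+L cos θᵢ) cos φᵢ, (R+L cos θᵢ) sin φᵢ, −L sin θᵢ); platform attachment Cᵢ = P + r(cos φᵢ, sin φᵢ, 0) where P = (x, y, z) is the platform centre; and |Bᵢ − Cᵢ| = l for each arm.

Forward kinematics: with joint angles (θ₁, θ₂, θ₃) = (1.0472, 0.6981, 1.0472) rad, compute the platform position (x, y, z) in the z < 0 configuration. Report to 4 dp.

(-0.0207, 0.0358, -0.5055)

φ1=0.0°: virtual centre (0.2500, 0.0000, -0.0866), radius l
O2 = (0.2766·cos120.0°, 0.2766·sin120.0°, -0.0643) = (-0.1383, 0.2395, -0.0643)
O3 = (0.2500·cos240.0°, 0.2500·sin240.0°, -0.0866) = (-0.1250, -0.2165, -0.0866)
eliminate P² terms by subtracting sphere 1 from 2 and 3
[-0.7766 0.4791 0.0447]·P = 0.0106;  [-0.7500 -0.4330 0.0000]·P = 0.0000
det = 0.6956;  x = -0.0066+0.0278z,  y = 0.0115+-0.0481z
quadratic in z: (1.0031)z²+(0.1578)z+(-0.1765)=0, √Δ=0.8562 → z ∈ {-0.5055, 0.3481}; z = -0.5055 (taking z<0)
x = -0.0207, y = 0.0358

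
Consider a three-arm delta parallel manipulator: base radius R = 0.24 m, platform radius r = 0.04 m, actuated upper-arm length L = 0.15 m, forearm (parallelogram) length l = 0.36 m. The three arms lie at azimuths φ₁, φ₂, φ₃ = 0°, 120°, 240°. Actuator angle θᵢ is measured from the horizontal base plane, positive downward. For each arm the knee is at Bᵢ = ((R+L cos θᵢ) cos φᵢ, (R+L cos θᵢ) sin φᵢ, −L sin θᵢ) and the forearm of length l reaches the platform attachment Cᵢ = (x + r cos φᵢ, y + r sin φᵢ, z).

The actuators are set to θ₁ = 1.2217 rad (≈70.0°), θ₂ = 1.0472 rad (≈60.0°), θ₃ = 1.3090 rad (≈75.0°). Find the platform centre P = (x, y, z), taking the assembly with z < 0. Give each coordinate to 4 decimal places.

arm 1 at φ=0.0°: e+L cos θ1 = 0.2513;  centre 1 = (0.2513, 0.0000, -0.1410)
centre 2 = (0.2750·cos120.0°, 0.2750·sin120.0°, -0.1299) = (-0.1375, 0.2382, -0.1299)
centre 3 = (0.2388·cos240.0°, 0.2388·sin240.0°, -0.1449) = (-0.1194, -0.2068, -0.1449)
subtract pairs → two planes through P
[-0.7776 0.4763 0.0221]·P = 0.0095;  [-0.7414 -0.4137 -0.0079]·P = -0.0050
Cramer: x(z) = -0.0023+0.0080z;  y(z) = 0.0162-0.0334z
quadratic in z: (1.0012)z²+(0.2768)z+(-0.0452)=0, √Δ=0.5074 → z ∈ {-0.3916, 0.1152}; z = -0.3916 (taking z<0)
x = -0.0054, y = 0.0292

(-0.0054, 0.0292, -0.3916)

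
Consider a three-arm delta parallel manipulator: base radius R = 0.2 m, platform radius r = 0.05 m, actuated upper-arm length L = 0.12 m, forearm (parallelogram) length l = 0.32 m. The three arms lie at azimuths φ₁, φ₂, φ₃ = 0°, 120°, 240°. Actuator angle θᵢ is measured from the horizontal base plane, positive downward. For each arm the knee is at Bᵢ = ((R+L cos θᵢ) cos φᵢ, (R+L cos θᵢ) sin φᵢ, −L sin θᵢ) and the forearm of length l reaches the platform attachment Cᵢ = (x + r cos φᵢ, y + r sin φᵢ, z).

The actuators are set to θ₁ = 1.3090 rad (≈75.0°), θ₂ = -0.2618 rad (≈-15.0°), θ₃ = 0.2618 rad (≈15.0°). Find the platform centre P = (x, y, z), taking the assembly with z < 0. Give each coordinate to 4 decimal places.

arm 1 at φ=0.0°: (R−r)+L cos θ1 = 0.1811;  S1 = (0.1811, 0.0000, -0.1159)
φ2=120.0°: virtual centre (-0.1330, 0.2303, 0.0311), radius l
S3 = (0.2659·cos240.0°, 0.2659·sin240.0°, -0.0311) = (-0.1330, -0.2303, -0.0311)
subtract pairs → two planes through P
linear system: -0.6280x+0.4606y = 0.0255−0.2939z; -0.6280x+-0.4606y = 0.0255−0.1697z
Cramer: x(z) = -0.0405+0.3691z;  y(z) = 0.0000-0.1349z
quadratic in z: (1.1544)z²+(0.0682)z+(-0.0399)=0, √Δ=0.4344 → z ∈ {-0.2177, 0.1586}; z = -0.2177 (taking z<0)
x = -0.1209, y = 0.0294

(-0.1209, 0.0294, -0.2177)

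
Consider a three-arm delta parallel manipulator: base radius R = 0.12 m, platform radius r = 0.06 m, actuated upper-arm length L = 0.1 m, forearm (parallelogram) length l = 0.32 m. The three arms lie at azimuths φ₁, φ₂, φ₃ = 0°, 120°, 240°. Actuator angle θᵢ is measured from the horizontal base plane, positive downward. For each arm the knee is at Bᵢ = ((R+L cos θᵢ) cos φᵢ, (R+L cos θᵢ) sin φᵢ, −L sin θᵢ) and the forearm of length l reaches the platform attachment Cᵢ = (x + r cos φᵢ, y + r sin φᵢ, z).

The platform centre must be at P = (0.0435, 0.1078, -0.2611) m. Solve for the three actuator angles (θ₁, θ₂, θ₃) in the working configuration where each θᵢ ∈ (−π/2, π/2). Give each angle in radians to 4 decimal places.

rotate P by −φ1: (0.0435, 0.1078, -0.2611)
  A=0.0165, B=-0.2611, C=(l²−L²−A²−y'²−z²)/(2L)=0.0617
  √(A²+B²)=0.2616;  θ1 = -1.5077+1.3328 ≈ -0.1748
rotate P by −φ2: (0.0716, -0.0916, -0.2611)
  A=-0.0116, B=-0.2611, C=(l²−L²−A²−y'²−z²)/(2L)=0.0785
  √(A²+B²)=0.2614;  θ2 = -1.6152+1.2656 ≈ -0.3496
arm 3 (φ=240.0°): x'=-0.1151, y'=-0.0162
  A=0.1751, B=-0.2611, C=(l²−L²−A²−y'²−z²)/(2L)=-0.0335
  θ3 = atan2(B,A) + arccos(C/0.3144) = 0.6975

θ₁ = -0.1748, θ₂ = -0.3496, θ₃ = 0.6975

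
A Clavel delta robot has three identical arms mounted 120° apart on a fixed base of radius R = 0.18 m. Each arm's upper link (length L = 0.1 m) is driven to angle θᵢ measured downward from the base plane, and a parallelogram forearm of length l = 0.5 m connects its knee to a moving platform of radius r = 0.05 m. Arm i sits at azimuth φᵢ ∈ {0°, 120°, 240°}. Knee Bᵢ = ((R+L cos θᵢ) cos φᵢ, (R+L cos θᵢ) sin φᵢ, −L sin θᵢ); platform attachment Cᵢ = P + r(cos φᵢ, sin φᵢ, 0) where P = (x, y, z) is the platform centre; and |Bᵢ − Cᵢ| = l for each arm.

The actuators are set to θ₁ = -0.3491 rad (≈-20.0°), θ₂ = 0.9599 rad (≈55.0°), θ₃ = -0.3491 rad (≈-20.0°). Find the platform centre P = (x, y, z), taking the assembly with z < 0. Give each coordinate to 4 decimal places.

(0.0897, -0.1554, -0.4217)

O1 = (0.2240·cos0.0°, 0.2240·sin0.0°, 0.0342) = (0.2240, 0.0000, 0.0342)
arm 2 at φ=120.0°: ρ2 = 0.1874;  O2 = (-0.0937, 0.1623, -0.0819)
O3 = (0.2240·cos240.0°, 0.2240·sin240.0°, 0.0342) = (-0.1120, -0.1940, 0.0342)
eliminate P² terms by subtracting sphere 1 from 2 and 3
linear system: -0.6353x+0.3245y = -0.0095−-0.2322z; -0.6719x+-0.3879y = 0.0000−0.0000z
Cramer: x(z) = 0.0079-0.1940z;  y(z) = -0.0138+0.3359z
into |P−O₁|² = l²: 1.1505z² + 0.0061z + -0.2020 = 0;  Δ = 0.9295;  z = -0.4217 or 0.4163 → z<0 root = -0.4217
x = 0.0897, y = -0.1554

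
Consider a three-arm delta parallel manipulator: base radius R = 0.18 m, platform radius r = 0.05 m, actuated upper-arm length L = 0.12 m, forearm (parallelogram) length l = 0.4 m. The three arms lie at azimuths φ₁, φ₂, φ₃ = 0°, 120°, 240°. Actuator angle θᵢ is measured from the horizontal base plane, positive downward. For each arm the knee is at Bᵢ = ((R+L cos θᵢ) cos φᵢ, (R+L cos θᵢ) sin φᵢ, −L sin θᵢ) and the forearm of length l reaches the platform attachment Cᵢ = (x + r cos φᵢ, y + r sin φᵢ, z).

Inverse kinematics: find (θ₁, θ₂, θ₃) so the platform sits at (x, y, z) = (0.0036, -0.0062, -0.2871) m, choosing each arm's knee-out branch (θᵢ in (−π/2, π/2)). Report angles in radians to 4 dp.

θ₁ = -0.2622, θ₂ = -0.1741, θ₃ = -0.2619

φ1=0.0° → target in arm frame (0.0036, -0.0062)
  e−x'=0.1264;  (l²−L²−(e−x')²−y'²−z²)/2L = 0.1965
  θ1 = atan2(B,A) + arccos(C/0.3137) = -0.2622
rotate P by −φ2: (-0.0072, 0.0000, -0.2871)
  A cos θ + B sin θ = C:  0.1372·cos θ + -0.2871·sin θ = 0.1848
  θ2 = atan2(B,A) + arccos(C/0.3182) = -0.1741
rotate P by −φ3: (0.0036, 0.0062, -0.2871)
  e−x'=0.1264;  (l²−L²−(e−x')²−y'²−z²)/2L = 0.1965
  θ3 = atan2(B,A) + arccos(C/0.3137) = -0.2619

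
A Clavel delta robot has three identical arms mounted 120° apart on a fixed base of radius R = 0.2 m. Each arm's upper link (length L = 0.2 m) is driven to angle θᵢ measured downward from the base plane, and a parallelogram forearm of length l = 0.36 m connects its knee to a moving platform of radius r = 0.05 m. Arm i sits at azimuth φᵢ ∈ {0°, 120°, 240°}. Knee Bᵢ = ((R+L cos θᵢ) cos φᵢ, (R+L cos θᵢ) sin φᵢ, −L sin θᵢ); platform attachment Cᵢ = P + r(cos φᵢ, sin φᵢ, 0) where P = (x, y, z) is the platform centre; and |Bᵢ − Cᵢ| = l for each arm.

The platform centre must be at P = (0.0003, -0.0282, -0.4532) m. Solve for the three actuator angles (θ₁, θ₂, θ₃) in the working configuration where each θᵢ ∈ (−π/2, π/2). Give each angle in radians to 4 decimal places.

arm 1 (φ=0.0°): x'=0.0003, y'=-0.0282
  A cos θ + B sin θ = C:  0.1497·cos θ + -0.4532·sin θ = -0.3475
  θ1 = atan2(B,A) + arccos(C/0.4773) = 1.1345
arm 2 (φ=120.0°): x'=-0.0246, y'=0.0138
  A=0.1746, B=-0.4532, C=(l²−L²−A²−y'²−z²)/(2L)=-0.3661
  γ=atan2(-0.4532,0.1746)=-1.2031;  ψ=arccos(-0.7539)=2.4248;  θ2=γ+ψ≈1.2217
arm 3 (φ=240.0°): x'=0.0243, y'=0.0144
  A cos θ + B sin θ = C:  0.1257·cos θ + -0.4532·sin θ = -0.3295
  γ=atan2(-0.4532,0.1257)=-1.3002;  ψ=arccos(-0.7006)=2.3471;  θ3=γ+ψ≈1.0469

θ₁ = 1.1345, θ₂ = 1.2217, θ₃ = 1.0469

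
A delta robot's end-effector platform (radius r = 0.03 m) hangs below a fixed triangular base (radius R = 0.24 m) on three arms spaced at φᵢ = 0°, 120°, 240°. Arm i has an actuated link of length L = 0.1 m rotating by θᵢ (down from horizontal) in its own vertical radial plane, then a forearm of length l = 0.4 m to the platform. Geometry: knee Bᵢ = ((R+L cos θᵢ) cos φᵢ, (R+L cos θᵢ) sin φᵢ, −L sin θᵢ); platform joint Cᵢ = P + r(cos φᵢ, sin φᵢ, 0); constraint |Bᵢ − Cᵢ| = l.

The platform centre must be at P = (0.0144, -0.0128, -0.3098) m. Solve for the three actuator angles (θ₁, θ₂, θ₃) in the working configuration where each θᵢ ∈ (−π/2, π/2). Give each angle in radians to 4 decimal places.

arm 1 (φ=0.0°): x'=0.0144, y'=-0.0128
  e−x'=0.1956;  (l²−L²−(e−x')²−y'²−z²)/2L = 0.0780
  √(A²+B²)=0.3664;  θ1 = -1.0076+1.3563 ≈ 0.3486
φ2=120.0° → target in arm frame (-0.0183, -0.0061)
  A cos θ + B sin θ = C:  0.2283·cos θ + -0.3098·sin θ = 0.0094
  γ=atan2(-0.3098,0.2283)=-0.9357;  ψ=arccos(0.0243)=1.5465;  θ2=γ+ψ≈0.6107
arm 3 (φ=240.0°): x'=0.0039, y'=0.0189
  e−x'=0.2061;  (l²−L²−(e−x')²−y'²−z²)/2L = 0.0559
  θ3 = atan2(B,A) + arccos(C/0.3721) = 0.4362

θ₁ = 0.3486, θ₂ = 0.6107, θ₃ = 0.4362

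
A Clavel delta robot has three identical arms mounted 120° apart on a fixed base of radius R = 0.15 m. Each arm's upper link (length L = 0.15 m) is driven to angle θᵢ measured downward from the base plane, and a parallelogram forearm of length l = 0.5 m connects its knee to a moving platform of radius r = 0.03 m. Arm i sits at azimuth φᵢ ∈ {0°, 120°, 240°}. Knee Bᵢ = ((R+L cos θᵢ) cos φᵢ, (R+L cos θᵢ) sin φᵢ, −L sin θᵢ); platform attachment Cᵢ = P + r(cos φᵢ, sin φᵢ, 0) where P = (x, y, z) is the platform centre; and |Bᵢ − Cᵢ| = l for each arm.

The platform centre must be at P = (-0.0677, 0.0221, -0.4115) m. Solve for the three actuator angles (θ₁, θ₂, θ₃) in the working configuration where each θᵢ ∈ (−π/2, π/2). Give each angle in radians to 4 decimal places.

φ1=0.0° → target in arm frame (-0.0677, 0.0221)
  A cos θ + B sin θ = C:  0.1877·cos θ + -0.4115·sin θ = 0.0748
  θ1 = atan2(B,A) + arccos(C/0.4523) = 0.2617
rotate P by −φ2: (0.0530, 0.0476, -0.4115)
  e−x'=0.0670;  (l²−L²−(e−x')²−y'²−z²)/2L = 0.1714
  γ=atan2(-0.4115,0.0670)=-1.4094;  ψ=arccos(0.4111)=1.1472;  θ2=γ+ψ≈-0.2622
φ3=240.0° → target in arm frame (0.0147, -0.0697)
  A=0.1053, B=-0.4115, C=(l²−L²−A²−y'²−z²)/(2L)=0.1408
  γ=atan2(-0.4115,0.1053)=-1.3203;  ψ=arccos(0.3314)=1.2330;  θ3=γ+ψ≈-0.0873

θ₁ = 0.2617, θ₂ = -0.2622, θ₃ = -0.0873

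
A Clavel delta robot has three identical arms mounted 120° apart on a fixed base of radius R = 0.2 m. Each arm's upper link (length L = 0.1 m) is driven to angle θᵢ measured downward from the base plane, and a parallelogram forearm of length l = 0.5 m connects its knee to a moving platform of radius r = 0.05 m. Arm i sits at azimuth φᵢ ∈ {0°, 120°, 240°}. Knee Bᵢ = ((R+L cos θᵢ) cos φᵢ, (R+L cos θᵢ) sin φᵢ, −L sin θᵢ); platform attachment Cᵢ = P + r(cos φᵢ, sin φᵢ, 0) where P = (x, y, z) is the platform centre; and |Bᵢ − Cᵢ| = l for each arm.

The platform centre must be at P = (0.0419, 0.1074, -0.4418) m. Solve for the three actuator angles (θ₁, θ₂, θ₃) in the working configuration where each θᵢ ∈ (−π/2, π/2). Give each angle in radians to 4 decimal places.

θ₁ = 0.0003, θ₂ = -0.1739, θ₃ = 0.7856

rotate P by −φ1: (0.0419, 0.1074, -0.4418)
  A cos θ + B sin θ = C:  0.1081·cos θ + -0.4418·sin θ = 0.1080
  θ1 = atan2(B,A) + arccos(C/0.4548) = 0.0003
arm 2 (φ=120.0°): x'=0.0721, y'=-0.0900
  A=0.0779, B=-0.4418, C=(l²−L²−A²−y'²−z²)/(2L)=0.1532
  θ2 = atan2(B,A) + arccos(C/0.4486) = -0.1739
φ3=240.0° → target in arm frame (-0.1140, -0.0174)
  A cos θ + B sin θ = C:  0.2640·cos θ + -0.4418·sin θ = -0.1258
  θ3 = atan2(B,A) + arccos(C/0.5146) = 0.7856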